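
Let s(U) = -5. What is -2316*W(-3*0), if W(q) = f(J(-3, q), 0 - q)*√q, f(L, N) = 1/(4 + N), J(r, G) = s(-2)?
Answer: 0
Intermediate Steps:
J(r, G) = -5
W(q) = √q/(4 - q) (W(q) = √q/(4 + (0 - q)) = √q/(4 - q))
-2316*W(-3*0) = -(-2316)*√(-3*0)/(-4 - 3*0) = -(-2316)*√0/(-4 + 0) = -(-2316)*0/(-4) = -(-2316)*0*(-1)/4 = -2316*0 = 0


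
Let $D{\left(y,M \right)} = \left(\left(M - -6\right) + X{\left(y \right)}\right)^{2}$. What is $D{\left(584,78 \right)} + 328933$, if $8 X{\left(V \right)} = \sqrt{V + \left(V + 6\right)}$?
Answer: $\frac{10752235}{32} + 21 \sqrt{1174} \approx 3.3673 \cdot 10^{5}$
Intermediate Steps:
$X{\left(V \right)} = \frac{\sqrt{6 + 2 V}}{8}$ ($X{\left(V \right)} = \frac{\sqrt{V + \left(V + 6\right)}}{8} = \frac{\sqrt{V + \left(6 + V\right)}}{8} = \frac{\sqrt{6 + 2 V}}{8}$)
$D{\left(y,M \right)} = \left(6 + M + \frac{\sqrt{6 + 2 y}}{8}\right)^{2}$ ($D{\left(y,M \right)} = \left(\left(M - -6\right) + \frac{\sqrt{6 + 2 y}}{8}\right)^{2} = \left(\left(M + 6\right) + \frac{\sqrt{6 + 2 y}}{8}\right)^{2} = \left(\left(6 + M\right) + \frac{\sqrt{6 + 2 y}}{8}\right)^{2} = \left(6 + M + \frac{\sqrt{6 + 2 y}}{8}\right)^{2}$)
$D{\left(584,78 \right)} + 328933 = \frac{\left(48 + 8 \cdot 78 + \sqrt{2} \sqrt{3 + 584}\right)^{2}}{64} + 328933 = \frac{\left(48 + 624 + \sqrt{2} \sqrt{587}\right)^{2}}{64} + 328933 = \frac{\left(48 + 624 + \sqrt{1174}\right)^{2}}{64} + 328933 = \frac{\left(672 + \sqrt{1174}\right)^{2}}{64} + 328933 = 328933 + \frac{\left(672 + \sqrt{1174}\right)^{2}}{64}$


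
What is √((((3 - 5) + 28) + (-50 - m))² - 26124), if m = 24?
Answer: 2*I*√5955 ≈ 154.34*I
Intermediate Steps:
√((((3 - 5) + 28) + (-50 - m))² - 26124) = √((((3 - 5) + 28) + (-50 - 1*24))² - 26124) = √(((-2 + 28) + (-50 - 24))² - 26124) = √((26 - 74)² - 26124) = √((-48)² - 26124) = √(2304 - 26124) = √(-23820) = 2*I*√5955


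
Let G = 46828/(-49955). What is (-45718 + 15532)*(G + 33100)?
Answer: -49911454402992/49955 ≈ -9.9913e+8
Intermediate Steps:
G = -46828/49955 (G = 46828*(-1/49955) = -46828/49955 ≈ -0.93740)
(-45718 + 15532)*(G + 33100) = (-45718 + 15532)*(-46828/49955 + 33100) = -30186*1653463672/49955 = -49911454402992/49955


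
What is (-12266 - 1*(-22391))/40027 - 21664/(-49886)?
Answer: 686120339/998393461 ≈ 0.68722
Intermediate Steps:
(-12266 - 1*(-22391))/40027 - 21664/(-49886) = (-12266 + 22391)*(1/40027) - 21664*(-1/49886) = 10125*(1/40027) + 10832/24943 = 10125/40027 + 10832/24943 = 686120339/998393461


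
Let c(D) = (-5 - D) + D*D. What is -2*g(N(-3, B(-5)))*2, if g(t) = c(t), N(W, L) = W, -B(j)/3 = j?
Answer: -28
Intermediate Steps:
B(j) = -3*j
c(D) = -5 + D² - D (c(D) = (-5 - D) + D² = -5 + D² - D)
g(t) = -5 + t² - t
-2*g(N(-3, B(-5)))*2 = -2*(-5 + (-3)² - 1*(-3))*2 = -2*(-5 + 9 + 3)*2 = -2*7*2 = -14*2 = -28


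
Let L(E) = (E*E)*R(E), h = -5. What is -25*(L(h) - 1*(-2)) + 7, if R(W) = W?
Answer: 3082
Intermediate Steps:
L(E) = E³ (L(E) = (E*E)*E = E²*E = E³)
-25*(L(h) - 1*(-2)) + 7 = -25*((-5)³ - 1*(-2)) + 7 = -25*(-125 + 2) + 7 = -25*(-123) + 7 = 3075 + 7 = 3082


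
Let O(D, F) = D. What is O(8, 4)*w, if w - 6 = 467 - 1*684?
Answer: -1688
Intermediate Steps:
w = -211 (w = 6 + (467 - 1*684) = 6 + (467 - 684) = 6 - 217 = -211)
O(8, 4)*w = 8*(-211) = -1688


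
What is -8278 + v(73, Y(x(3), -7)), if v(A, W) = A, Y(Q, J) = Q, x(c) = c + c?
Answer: -8205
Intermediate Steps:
x(c) = 2*c
-8278 + v(73, Y(x(3), -7)) = -8278 + 73 = -8205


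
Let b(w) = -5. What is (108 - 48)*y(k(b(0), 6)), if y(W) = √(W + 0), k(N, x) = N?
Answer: 60*I*√5 ≈ 134.16*I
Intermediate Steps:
y(W) = √W
(108 - 48)*y(k(b(0), 6)) = (108 - 48)*√(-5) = 60*(I*√5) = 60*I*√5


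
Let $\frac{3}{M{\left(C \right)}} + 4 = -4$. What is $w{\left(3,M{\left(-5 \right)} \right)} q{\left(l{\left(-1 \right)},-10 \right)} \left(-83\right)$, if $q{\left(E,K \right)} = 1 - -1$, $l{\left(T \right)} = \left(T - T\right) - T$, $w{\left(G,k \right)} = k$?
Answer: $\frac{249}{4} \approx 62.25$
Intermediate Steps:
$M{\left(C \right)} = - \frac{3}{8}$ ($M{\left(C \right)} = \frac{3}{-4 - 4} = \frac{3}{-8} = 3 \left(- \frac{1}{8}\right) = - \frac{3}{8}$)
$l{\left(T \right)} = - T$ ($l{\left(T \right)} = 0 - T = - T$)
$q{\left(E,K \right)} = 2$ ($q{\left(E,K \right)} = 1 + 1 = 2$)
$w{\left(3,M{\left(-5 \right)} \right)} q{\left(l{\left(-1 \right)},-10 \right)} \left(-83\right) = \left(- \frac{3}{8}\right) 2 \left(-83\right) = \left(- \frac{3}{4}\right) \left(-83\right) = \frac{249}{4}$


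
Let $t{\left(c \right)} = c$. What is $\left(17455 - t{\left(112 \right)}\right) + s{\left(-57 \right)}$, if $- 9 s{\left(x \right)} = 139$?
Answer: $\frac{155948}{9} \approx 17328.0$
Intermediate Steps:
$s{\left(x \right)} = - \frac{139}{9}$ ($s{\left(x \right)} = \left(- \frac{1}{9}\right) 139 = - \frac{139}{9}$)
$\left(17455 - t{\left(112 \right)}\right) + s{\left(-57 \right)} = \left(17455 - 112\right) - \frac{139}{9} = 17343 - \frac{139}{9} = \frac{155948}{9}$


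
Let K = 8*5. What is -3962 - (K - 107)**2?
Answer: -8451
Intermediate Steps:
K = 40
-3962 - (K - 107)**2 = -3962 - (40 - 107)**2 = -3962 - 1*(-67)**2 = -3962 - 1*4489 = -3962 - 4489 = -8451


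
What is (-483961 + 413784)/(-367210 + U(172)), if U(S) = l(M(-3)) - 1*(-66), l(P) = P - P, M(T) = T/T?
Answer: 70177/367144 ≈ 0.19114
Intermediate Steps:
M(T) = 1
l(P) = 0
U(S) = 66 (U(S) = 0 - 1*(-66) = 0 + 66 = 66)
(-483961 + 413784)/(-367210 + U(172)) = (-483961 + 413784)/(-367210 + 66) = -70177/(-367144) = -70177*(-1/367144) = 70177/367144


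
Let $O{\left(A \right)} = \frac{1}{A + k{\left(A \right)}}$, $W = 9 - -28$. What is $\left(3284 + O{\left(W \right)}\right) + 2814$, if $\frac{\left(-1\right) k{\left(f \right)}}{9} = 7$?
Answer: $\frac{158547}{26} \approx 6098.0$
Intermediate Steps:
$k{\left(f \right)} = -63$ ($k{\left(f \right)} = \left(-9\right) 7 = -63$)
$W = 37$ ($W = 9 + 28 = 37$)
$O{\left(A \right)} = \frac{1}{-63 + A}$ ($O{\left(A \right)} = \frac{1}{A - 63} = \frac{1}{-63 + A}$)
$\left(3284 + O{\left(W \right)}\right) + 2814 = \left(3284 + \frac{1}{-63 + 37}\right) + 2814 = \left(3284 + \frac{1}{-26}\right) + 2814 = \left(3284 - \frac{1}{26}\right) + 2814 = \frac{85383}{26} + 2814 = \frac{158547}{26}$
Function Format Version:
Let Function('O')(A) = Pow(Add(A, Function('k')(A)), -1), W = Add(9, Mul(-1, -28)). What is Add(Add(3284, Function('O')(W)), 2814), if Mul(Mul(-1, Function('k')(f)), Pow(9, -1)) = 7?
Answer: Rational(158547, 26) ≈ 6098.0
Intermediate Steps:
Function('k')(f) = -63 (Function('k')(f) = Mul(-9, 7) = -63)
W = 37 (W = Add(9, 28) = 37)
Function('O')(A) = Pow(Add(-63, A), -1) (Function('O')(A) = Pow(Add(A, -63), -1) = Pow(Add(-63, A), -1))
Add(Add(3284, Function('O')(W)), 2814) = Add(Add(3284, Pow(Add(-63, 37), -1)), 2814) = Add(Add(3284, Pow(-26, -1)), 2814) = Add(Add(3284, Rational(-1, 26)), 2814) = Add(Rational(85383, 26), 2814) = Rational(158547, 26)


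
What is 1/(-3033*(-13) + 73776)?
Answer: 1/113205 ≈ 8.8335e-6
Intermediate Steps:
1/(-3033*(-13) + 73776) = 1/(39429 + 73776) = 1/113205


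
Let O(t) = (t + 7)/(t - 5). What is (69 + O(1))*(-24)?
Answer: -1608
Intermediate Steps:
O(t) = (7 + t)/(-5 + t)
(69 + O(1))*(-24) = (69 + (7 + 1)/(-5 + 1))*(-24) = (69 + 8/(-4))*(-24) = (69 - ¼*8)*(-24) = (69 - 2)*(-24) = 67*(-24) = -1608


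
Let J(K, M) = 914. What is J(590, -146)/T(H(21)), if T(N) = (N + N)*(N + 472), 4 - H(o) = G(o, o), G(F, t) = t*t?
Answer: -457/15295 ≈ -0.029879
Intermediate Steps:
G(F, t) = t**2
H(o) = 4 - o**2
T(N) = 2*N*(472 + N) (T(N) = (2*N)*(472 + N) = 2*N*(472 + N))
J(590, -146)/T(H(21)) = 914/((2*(4 - 1*21**2)*(472 + (4 - 1*21**2)))) = 914/((2*(4 - 1*441)*(472 + (4 - 1*441)))) = 914/((2*(4 - 441)*(472 + (4 - 441)))) = 914/((2*(-437)*(472 - 437))) = 914/((2*(-437)*35)) = 914/(-30590) = 914*(-1/30590) = -457/15295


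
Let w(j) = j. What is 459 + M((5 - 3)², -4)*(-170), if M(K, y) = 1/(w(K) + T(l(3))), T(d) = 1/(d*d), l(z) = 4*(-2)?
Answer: 107083/257 ≈ 416.67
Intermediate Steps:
l(z) = -8
T(d) = d⁻²
M(K, y) = 1/(1/64 + K) (M(K, y) = 1/(K + (-8)⁻²) = 1/(K + 1/64) = 1/(1/64 + K))
459 + M((5 - 3)², -4)*(-170) = 459 + (64/(1 + 64*(5 - 3)²))*(-170) = 459 + (64/(1 + 64*2²))*(-170) = 459 + (64/(1 + 64*4))*(-170) = 459 + (64/(1 + 256))*(-170) = 459 + (64/257)*(-170) = 459 - 10880/257 = 107083/257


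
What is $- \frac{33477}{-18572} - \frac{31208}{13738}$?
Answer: $- \frac{59843975}{127571068} \approx -0.4691$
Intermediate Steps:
$- \frac{33477}{-18572} - \frac{31208}{13738} = \left(-33477\right) \left(- \frac{1}{18572}\right) - \frac{15604}{6869} = \frac{33477}{18572} - \frac{15604}{6869} = - \frac{59843975}{127571068}$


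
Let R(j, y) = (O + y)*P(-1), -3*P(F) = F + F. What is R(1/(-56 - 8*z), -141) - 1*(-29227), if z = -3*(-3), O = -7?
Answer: 87385/3 ≈ 29128.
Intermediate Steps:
z = 9
P(F) = -2*F/3 (P(F) = -(F + F)/3 = -2*F/3)
R(j, y) = -14/3 + 2*y/3 (R(j, y) = (-7 + y)*(-⅔*(-1)) = (-7 + y)*(⅔) = -14/3 + 2*y/3)
R(1/(-56 - 8*z), -141) - 1*(-29227) = (-14/3 + (⅔)*(-141)) - 1*(-29227) = (-14/3 - 94) + 29227 = -296/3 + 29227 = 87385/3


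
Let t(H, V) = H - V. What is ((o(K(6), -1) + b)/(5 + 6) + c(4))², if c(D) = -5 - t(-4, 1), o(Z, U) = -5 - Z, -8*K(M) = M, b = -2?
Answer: 625/1936 ≈ 0.32283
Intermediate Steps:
K(M) = -M/8
c(D) = 0 (c(D) = -5 - (-4 - 1*1) = -5 - (-4 - 1) = -5 - 1*(-5) = -5 + 5 = 0)
((o(K(6), -1) + b)/(5 + 6) + c(4))² = (((-5 - (-1)*6/8) - 2)/(5 + 6) + 0)² = (((-5 - 1*(-¾)) - 2)/11 + 0)² = (((-5 + ¾) - 2)*(1/11) + 0)² = ((-17/4 - 2)*(1/11) + 0)² = (-25/4*1/11 + 0)² = (-25/44 + 0)² = (-25/44)² = 625/1936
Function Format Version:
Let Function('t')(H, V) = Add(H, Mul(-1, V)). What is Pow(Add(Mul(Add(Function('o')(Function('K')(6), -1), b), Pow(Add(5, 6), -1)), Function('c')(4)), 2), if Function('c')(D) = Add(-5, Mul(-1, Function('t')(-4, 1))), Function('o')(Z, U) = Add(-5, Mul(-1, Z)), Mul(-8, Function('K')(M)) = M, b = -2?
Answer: Rational(625, 1936) ≈ 0.32283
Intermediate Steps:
Function('K')(M) = Mul(Rational(-1, 8), M)
Function('c')(D) = 0 (Function('c')(D) = Add(-5, Mul(-1, Add(-4, Mul(-1, 1)))) = Add(-5, Mul(-1, Add(-4, -1))) = Add(-5, Mul(-1, -5)) = Add(-5, 5) = 0)
Pow(Add(Mul(Add(Function('o')(Function('K')(6), -1), b), Pow(Add(5, 6), -1)), Function('c')(4)), 2) = Pow(Add(Mul(Add(Add(-5, Mul(-1, Mul(Rational(-1, 8), 6))), -2), Pow(Add(5, 6), -1)), 0), 2) = Pow(Add(Mul(Add(Add(-5, Mul(-1, Rational(-3, 4))), -2), Pow(11, -1)), 0), 2) = Pow(Add(Mul(Add(Add(-5, Rational(3, 4)), -2), Rational(1, 11)), 0), 2) = Pow(Add(Mul(Add(Rational(-17, 4), -2), Rational(1, 11)), 0), 2) = Pow(Add(Mul(Rational(-25, 4), Rational(1, 11)), 0), 2) = Pow(Add(Rational(-25, 44), 0), 2) = Pow(Rational(-25, 44), 2) = Rational(625, 1936)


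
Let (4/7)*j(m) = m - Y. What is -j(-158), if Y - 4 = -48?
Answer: 399/2 ≈ 199.50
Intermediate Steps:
Y = -44 (Y = 4 - 48 = -44)
j(m) = 77 + 7*m/4 (j(m) = 7*(m - 1*(-44))/4 = 7*(m + 44)/4 = 7*(44 + m)/4 = 77 + 7*m/4)
-j(-158) = -(77 + (7/4)*(-158)) = -(77 - 553/2) = -1*(-399/2) = 399/2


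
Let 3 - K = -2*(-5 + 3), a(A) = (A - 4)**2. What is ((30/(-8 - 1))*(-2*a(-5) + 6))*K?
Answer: -520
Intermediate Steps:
a(A) = (-4 + A)**2
K = -1 (K = 3 - (-2)*(-5 + 3) = 3 - (-2)*(-2) = 3 - 1*4 = 3 - 4 = -1)
((30/(-8 - 1))*(-2*a(-5) + 6))*K = ((30/(-8 - 1))*(-2*(-4 - 5)**2 + 6))*(-1) = ((30/(-9))*(-2*(-9)**2 + 6))*(-1) = ((30*(-1/9))*(-2*81 + 6))*(-1) = -10*(-162 + 6)/3*(-1) = -10/3*(-156)*(-1) = 520*(-1) = -520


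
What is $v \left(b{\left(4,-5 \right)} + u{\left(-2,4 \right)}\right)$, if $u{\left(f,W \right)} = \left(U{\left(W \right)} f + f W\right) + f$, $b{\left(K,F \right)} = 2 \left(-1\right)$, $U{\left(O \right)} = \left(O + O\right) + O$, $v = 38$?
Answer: $-1368$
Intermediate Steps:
$U{\left(O \right)} = 3 O$ ($U{\left(O \right)} = 2 O + O = 3 O$)
$b{\left(K,F \right)} = -2$
$u{\left(f,W \right)} = f + 4 W f$ ($u{\left(f,W \right)} = \left(3 W f + f W\right) + f = \left(3 W f + W f\right) + f = 4 W f + f = f + 4 W f$)
$v \left(b{\left(4,-5 \right)} + u{\left(-2,4 \right)}\right) = 38 \left(-2 - 2 \left(1 + 4 \cdot 4\right)\right) = 38 \left(-2 - 2 \left(1 + 16\right)\right) = 38 \left(-2 - 34\right) = 38 \left(-36\right) = -1368$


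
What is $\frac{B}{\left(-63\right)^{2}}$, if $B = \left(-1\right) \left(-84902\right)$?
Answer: $\frac{84902}{3969} \approx 21.391$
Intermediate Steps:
$B = 84902$
$\frac{B}{\left(-63\right)^{2}} = \frac{84902}{\left(-63\right)^{2}} = \frac{84902}{3969}$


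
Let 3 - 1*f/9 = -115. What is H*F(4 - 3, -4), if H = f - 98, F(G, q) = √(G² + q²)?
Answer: 964*√17 ≈ 3974.7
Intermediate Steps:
f = 1062 (f = 27 - 9*(-115) = 27 + 1035 = 1062)
H = 964 (H = 1062 - 98 = 964)
H*F(4 - 3, -4) = 964*√((4 - 3)² + (-4)²) = 964*√(1² + 16) = 964*√(1 + 16) = 964*√17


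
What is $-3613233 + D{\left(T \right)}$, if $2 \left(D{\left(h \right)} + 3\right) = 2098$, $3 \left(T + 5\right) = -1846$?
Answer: $-3612187$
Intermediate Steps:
$T = - \frac{1861}{3}$ ($T = -5 + \frac{1}{3} \left(-1846\right) = -5 - \frac{1846}{3} = - \frac{1861}{3} \approx -620.33$)
$D{\left(h \right)} = 1046$ ($D{\left(h \right)} = -3 + \frac{1}{2} \cdot 2098 = -3 + 1049 = 1046$)
$-3613233 + D{\left(T \right)} = -3613233 + 1046 = -3612187$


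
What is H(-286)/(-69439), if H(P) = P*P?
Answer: -81796/69439 ≈ -1.1780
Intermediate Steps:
H(P) = P**2
H(-286)/(-69439) = (-286)**2/(-69439) = 81796*(-1/69439) = -81796/69439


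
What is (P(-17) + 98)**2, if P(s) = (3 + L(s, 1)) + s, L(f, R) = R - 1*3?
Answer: 6724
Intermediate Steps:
L(f, R) = -3 + R (L(f, R) = R - 3 = -3 + R)
P(s) = 1 + s (P(s) = (3 + (-3 + 1)) + s = (3 - 2) + s = 1 + s)
(P(-17) + 98)**2 = ((1 - 17) + 98)**2 = (-16 + 98)**2 = 82**2 = 6724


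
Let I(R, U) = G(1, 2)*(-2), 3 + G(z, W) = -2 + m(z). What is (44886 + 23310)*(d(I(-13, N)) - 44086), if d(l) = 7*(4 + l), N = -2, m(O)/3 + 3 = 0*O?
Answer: -2991212952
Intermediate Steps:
m(O) = -9 (m(O) = -9 + 3*(0*O) = -9 + 3*0 = -9 + 0 = -9)
G(z, W) = -14 (G(z, W) = -3 + (-2 - 9) = -3 - 11 = -14)
I(R, U) = 28 (I(R, U) = -14*(-2) = 28)
d(l) = 28 + 7*l
(44886 + 23310)*(d(I(-13, N)) - 44086) = (44886 + 23310)*((28 + 7*28) - 44086) = 68196*((28 + 196) - 44086) = 68196*(224 - 44086) = 68196*(-43862) = -2991212952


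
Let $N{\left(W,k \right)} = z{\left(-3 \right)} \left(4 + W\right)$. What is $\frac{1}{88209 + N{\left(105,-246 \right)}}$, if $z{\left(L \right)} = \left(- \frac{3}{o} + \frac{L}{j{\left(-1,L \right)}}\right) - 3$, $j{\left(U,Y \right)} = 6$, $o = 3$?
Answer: $\frac{2}{175437} \approx 1.14 \cdot 10^{-5}$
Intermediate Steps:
$z{\left(L \right)} = -4 + \frac{L}{6}$ ($z{\left(L \right)} = \left(- \frac{3}{3} + \frac{L}{6}\right) - 3 = \left(\left(-3\right) \frac{1}{3} + L \frac{1}{6}\right) - 3 = \left(-1 + \frac{L}{6}\right) - 3 = -4 + \frac{L}{6}$)
$N{\left(W,k \right)} = -18 - \frac{9 W}{2}$ ($N{\left(W,k \right)} = \left(-4 + \frac{1}{6} \left(-3\right)\right) \left(4 + W\right) = \left(-4 - \frac{1}{2}\right) \left(4 + W\right) = - \frac{9 \left(4 + W\right)}{2} = -18 - \frac{9 W}{2}$)
$\frac{1}{88209 + N{\left(105,-246 \right)}} = \frac{1}{88209 - \frac{981}{2}} = \frac{1}{\frac{175437}{2}} = \frac{2}{175437}$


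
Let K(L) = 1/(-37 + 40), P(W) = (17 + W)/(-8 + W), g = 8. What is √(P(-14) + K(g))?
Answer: √858/66 ≈ 0.44381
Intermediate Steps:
P(W) = (17 + W)/(-8 + W)
K(L) = ⅓ (K(L) = 1/3 = ⅓)
√(P(-14) + K(g)) = √((17 - 14)/(-8 - 14) + ⅓) = √(3/(-22) + ⅓) = √(-1/22*3 + ⅓) = √(-3/22 + ⅓) = √(13/66) = √858/66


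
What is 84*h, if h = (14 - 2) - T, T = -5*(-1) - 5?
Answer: 1008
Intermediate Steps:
T = 0 (T = 5 - 5 = 0)
h = 12 (h = (14 - 2) - 1*0 = 12 + 0 = 12)
84*h = 84*12 = 1008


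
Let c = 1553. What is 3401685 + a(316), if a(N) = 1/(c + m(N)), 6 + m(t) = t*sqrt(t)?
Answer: 99197512567048/29161287 + 632*sqrt(79)/29161287 ≈ 3.4017e+6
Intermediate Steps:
m(t) = -6 + t**(3/2) (m(t) = -6 + t*sqrt(t) = -6 + t**(3/2))
a(N) = 1/(1547 + N**(3/2)) (a(N) = 1/(1553 + (-6 + N**(3/2))) = 1/(1547 + N**(3/2)))
3401685 + a(316) = 3401685 + 1/(1547 + 316**(3/2)) = 3401685 + 1/(1547 + 632*sqrt(79))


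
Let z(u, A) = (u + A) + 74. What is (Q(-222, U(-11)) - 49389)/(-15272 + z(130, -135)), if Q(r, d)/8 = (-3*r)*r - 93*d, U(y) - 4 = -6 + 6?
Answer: 1235181/15203 ≈ 81.246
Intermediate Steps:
z(u, A) = 74 + A + u (z(u, A) = (A + u) + 74 = 74 + A + u)
U(y) = 4 (U(y) = 4 + (-6 + 6) = 4 + 0 = 4)
Q(r, d) = -744*d - 24*r² (Q(r, d) = 8*((-3*r)*r - 93*d) = 8*(-3*r² - 93*d) = 8*(-93*d - 3*r²) = -744*d - 24*r²)
(Q(-222, U(-11)) - 49389)/(-15272 + z(130, -135)) = ((-744*4 - 24*(-222)²) - 49389)/(-15272 + (74 - 135 + 130)) = ((-2976 - 24*49284) - 49389)/(-15272 + 69) = ((-2976 - 1182816) - 49389)/(-15203) = (-1185792 - 49389)*(-1/15203) = -1235181*(-1/15203) = 1235181/15203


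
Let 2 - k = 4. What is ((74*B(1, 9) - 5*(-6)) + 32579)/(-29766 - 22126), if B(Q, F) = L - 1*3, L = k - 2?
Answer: -32091/51892 ≈ -0.61842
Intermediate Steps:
k = -2 (k = 2 - 1*4 = 2 - 4 = -2)
L = -4 (L = -2 - 2 = -4)
B(Q, F) = -7 (B(Q, F) = -4 - 1*3 = -4 - 3 = -7)
((74*B(1, 9) - 5*(-6)) + 32579)/(-29766 - 22126) = ((74*(-7) - 5*(-6)) + 32579)/(-29766 - 22126) = ((-518 + 30) + 32579)/(-51892) = (-488 + 32579)*(-1/51892) = 32091*(-1/51892) = -32091/51892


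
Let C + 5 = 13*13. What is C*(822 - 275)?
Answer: 89708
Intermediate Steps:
C = 164 (C = -5 + 13*13 = -5 + 169 = 164)
C*(822 - 275) = 164*(822 - 275) = 164*547 = 89708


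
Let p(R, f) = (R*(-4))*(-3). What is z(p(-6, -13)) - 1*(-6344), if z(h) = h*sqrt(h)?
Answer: 6344 - 432*I*sqrt(2) ≈ 6344.0 - 610.94*I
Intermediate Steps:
p(R, f) = 12*R (p(R, f) = -4*R*(-3) = 12*R)
z(h) = h**(3/2)
z(p(-6, -13)) - 1*(-6344) = (12*(-6))**(3/2) - 1*(-6344) = (-72)**(3/2) + 6344 = -432*I*sqrt(2) + 6344 = 6344 - 432*I*sqrt(2)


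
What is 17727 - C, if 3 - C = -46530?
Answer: -28806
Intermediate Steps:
C = 46533 (C = 3 - 1*(-46530) = 3 + 46530 = 46533)
17727 - C = 17727 - 1*46533 = 17727 - 46533 = -28806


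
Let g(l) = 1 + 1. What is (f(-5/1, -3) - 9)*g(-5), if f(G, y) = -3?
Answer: -24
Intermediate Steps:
g(l) = 2
(f(-5/1, -3) - 9)*g(-5) = (-3 - 9)*2 = -12*2 = -24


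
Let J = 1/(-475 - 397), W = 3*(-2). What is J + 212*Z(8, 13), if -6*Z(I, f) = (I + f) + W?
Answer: -462161/872 ≈ -530.00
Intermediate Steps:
W = -6
Z(I, f) = 1 - I/6 - f/6 (Z(I, f) = -((I + f) - 6)/6 = -(-6 + I + f)/6 = 1 - I/6 - f/6)
J = -1/872 (J = 1/(-872) = -1/872 ≈ -0.0011468)
J + 212*Z(8, 13) = -1/872 + 212*(1 - ⅙*8 - ⅙*13) = -1/872 + 212*(1 - 4/3 - 13/6) = -1/872 + 212*(-5/2) = -1/872 - 530 = -462161/872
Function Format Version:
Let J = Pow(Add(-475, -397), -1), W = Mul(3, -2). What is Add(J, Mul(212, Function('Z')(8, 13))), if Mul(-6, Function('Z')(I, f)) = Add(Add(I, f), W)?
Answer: Rational(-462161, 872) ≈ -530.00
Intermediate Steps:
W = -6
Function('Z')(I, f) = Add(1, Mul(Rational(-1, 6), I), Mul(Rational(-1, 6), f)) (Function('Z')(I, f) = Mul(Rational(-1, 6), Add(Add(I, f), -6)) = Mul(Rational(-1, 6), Add(-6, I, f)) = Add(1, Mul(Rational(-1, 6), I), Mul(Rational(-1, 6), f)))
J = Rational(-1, 872) (J = Pow(-872, -1) = Rational(-1, 872) ≈ -0.0011468)
Add(J, Mul(212, Function('Z')(8, 13))) = Add(Rational(-1, 872), Mul(212, Add(1, Mul(Rational(-1, 6), 8), Mul(Rational(-1, 6), 13)))) = Add(Rational(-1, 872), Mul(212, Add(1, Rational(-4, 3), Rational(-13, 6)))) = Add(Rational(-1, 872), Mul(212, Rational(-5, 2))) = Add(Rational(-1, 872), -530) = Rational(-462161, 872)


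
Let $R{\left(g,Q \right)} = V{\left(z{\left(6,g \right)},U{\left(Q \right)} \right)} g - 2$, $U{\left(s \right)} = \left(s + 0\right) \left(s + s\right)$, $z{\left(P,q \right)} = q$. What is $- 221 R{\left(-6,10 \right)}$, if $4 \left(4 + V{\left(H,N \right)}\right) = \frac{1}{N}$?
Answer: $- \frac{1944137}{400} \approx -4860.3$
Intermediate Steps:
$U{\left(s \right)} = 2 s^{2}$ ($U{\left(s \right)} = s 2 s = 2 s^{2}$)
$V{\left(H,N \right)} = -4 + \frac{1}{4 N}$
$R{\left(g,Q \right)} = -2 + g \left(-4 + \frac{1}{8 Q^{2}}\right)$ ($R{\left(g,Q \right)} = \left(-4 + \frac{1}{4 \cdot 2 Q^{2}}\right) g - 2 = \left(-4 + \frac{\frac{1}{2} \frac{1}{Q^{2}}}{4}\right) g - 2 = \left(-4 + \frac{1}{8 Q^{2}}\right) g - 2 = g \left(-4 + \frac{1}{8 Q^{2}}\right) - 2 = -2 + g \left(-4 + \frac{1}{8 Q^{2}}\right)$)
$- 221 R{\left(-6,10 \right)} = - 221 \left(-2 - -24 + \frac{1}{8} \left(-6\right) \frac{1}{100}\right) = - 221 \left(-2 + 24 + \frac{1}{8} \left(-6\right) \frac{1}{100}\right) = - 221 \left(-2 + 24 - \frac{3}{400}\right) = \left(-221\right) \frac{8797}{400} = - \frac{1944137}{400}$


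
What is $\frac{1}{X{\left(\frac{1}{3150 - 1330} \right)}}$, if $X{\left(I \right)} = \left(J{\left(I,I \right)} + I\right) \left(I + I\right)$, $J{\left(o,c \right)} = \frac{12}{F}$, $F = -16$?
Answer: $- \frac{414050}{341} \approx -1214.2$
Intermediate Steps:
$J{\left(o,c \right)} = - \frac{3}{4}$ ($J{\left(o,c \right)} = \frac{12}{-16} = 12 \left(- \frac{1}{16}\right) = - \frac{3}{4}$)
$X{\left(I \right)} = 2 I \left(- \frac{3}{4} + I\right)$ ($X{\left(I \right)} = \left(- \frac{3}{4} + I\right) \left(I + I\right) = \left(- \frac{3}{4} + I\right) 2 I = 2 I \left(- \frac{3}{4} + I\right)$)
$\frac{1}{X{\left(\frac{1}{3150 - 1330} \right)}} = \frac{1}{\frac{1}{2} \frac{1}{3150 - 1330} \left(-3 + \frac{4}{3150 - 1330}\right)} = \frac{1}{\frac{1}{2} \cdot \frac{1}{1820} \left(-3 + \frac{4}{1820}\right)} = \frac{1}{\frac{1}{2} \cdot \frac{1}{1820} \left(-3 + 4 \cdot \frac{1}{1820}\right)} = \frac{1}{\frac{1}{2} \cdot \frac{1}{1820} \left(-3 + \frac{1}{455}\right)} = \frac{1}{\frac{1}{2} \cdot \frac{1}{1820} \left(- \frac{1364}{455}\right)} = \frac{1}{- \frac{341}{414050}} = - \frac{414050}{341}$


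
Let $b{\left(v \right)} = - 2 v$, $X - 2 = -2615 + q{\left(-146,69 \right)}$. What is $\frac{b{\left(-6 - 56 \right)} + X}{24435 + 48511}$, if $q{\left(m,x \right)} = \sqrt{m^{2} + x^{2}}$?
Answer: $- \frac{2489}{72946} + \frac{\sqrt{26077}}{72946} \approx -0.031907$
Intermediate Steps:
$X = -2613 + \sqrt{26077}$ ($X = 2 - \left(2615 - \sqrt{\left(-146\right)^{2} + 69^{2}}\right) = 2 - \left(2615 - \sqrt{21316 + 4761}\right) = 2 - \left(2615 - \sqrt{26077}\right) = -2613 + \sqrt{26077} \approx -2451.5$)
$b{\left(v \right)} = - 2 v$
$\frac{b{\left(-6 - 56 \right)} + X}{24435 + 48511} = \frac{- 2 \left(-6 - 56\right) - \left(2613 - \sqrt{26077}\right)}{24435 + 48511} = \frac{- 2 \left(-6 - 56\right) - \left(2613 - \sqrt{26077}\right)}{72946} = \left(\left(-2\right) \left(-62\right) - \left(2613 - \sqrt{26077}\right)\right) \frac{1}{72946} = \left(124 - \left(2613 - \sqrt{26077}\right)\right) \frac{1}{72946} = \left(-2489 + \sqrt{26077}\right) \frac{1}{72946} = - \frac{2489}{72946} + \frac{\sqrt{26077}}{72946}$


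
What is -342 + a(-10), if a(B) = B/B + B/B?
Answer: -340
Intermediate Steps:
a(B) = 2 (a(B) = 1 + 1 = 2)
-342 + a(-10) = -342 + 2 = -340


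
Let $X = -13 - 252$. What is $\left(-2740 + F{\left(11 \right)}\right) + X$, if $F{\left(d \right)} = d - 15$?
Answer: $-3009$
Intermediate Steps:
$X = -265$ ($X = -13 - 252 = -265$)
$F{\left(d \right)} = -15 + d$ ($F{\left(d \right)} = d - 15 = -15 + d$)
$\left(-2740 + F{\left(11 \right)}\right) + X = \left(-2740 + \left(-15 + 11\right)\right) - 265 = \left(-2740 - 4\right) - 265 = -2744 - 265 = -3009$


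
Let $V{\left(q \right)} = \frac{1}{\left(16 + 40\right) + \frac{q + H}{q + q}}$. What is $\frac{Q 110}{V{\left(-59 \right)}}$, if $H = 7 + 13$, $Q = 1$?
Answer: $\frac{365585}{59} \approx 6196.4$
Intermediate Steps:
$H = 20$
$V{\left(q \right)} = \frac{1}{56 + \frac{20 + q}{2 q}}$ ($V{\left(q \right)} = \frac{1}{\left(16 + 40\right) + \frac{q + 20}{q + q}} = \frac{1}{56 + \frac{20 + q}{2 q}}$)
$\frac{Q 110}{V{\left(-59 \right)}} = \frac{1 \cdot 110}{2 \left(-59\right) \frac{1}{20 + 113 \left(-59\right)}} = \frac{110}{2 \left(-59\right) \frac{1}{20 - 6667}} = \frac{110}{2 \left(-59\right) \frac{1}{-6647}} = \frac{110}{2 \left(-59\right) \left(- \frac{1}{6647}\right)} = \frac{110}{\frac{118}{6647}} = 110 \cdot \frac{6647}{118} = \frac{365585}{59}$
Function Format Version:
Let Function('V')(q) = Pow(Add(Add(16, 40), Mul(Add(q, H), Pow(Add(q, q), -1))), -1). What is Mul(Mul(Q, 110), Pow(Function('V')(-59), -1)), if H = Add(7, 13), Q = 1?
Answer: Rational(365585, 59) ≈ 6196.4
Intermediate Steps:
H = 20
Function('V')(q) = Pow(Add(56, Mul(Rational(1, 2), Pow(q, -1), Add(20, q))), -1) (Function('V')(q) = Pow(Add(Add(16, 40), Mul(Add(q, 20), Pow(Add(q, q), -1))), -1) = Pow(Add(56, Mul(Add(20, q), Pow(Mul(2, q), -1))), -1) = Pow(Add(56, Mul(Add(20, q), Mul(Rational(1, 2), Pow(q, -1)))), -1) = Pow(Add(56, Mul(Rational(1, 2), Pow(q, -1), Add(20, q))), -1))
Mul(Mul(Q, 110), Pow(Function('V')(-59), -1)) = Mul(Mul(1, 110), Pow(Mul(2, -59, Pow(Add(20, Mul(113, -59)), -1)), -1)) = Mul(110, Pow(Mul(2, -59, Pow(Add(20, -6667), -1)), -1)) = Mul(110, Pow(Mul(2, -59, Pow(-6647, -1)), -1)) = Mul(110, Pow(Mul(2, -59, Rational(-1, 6647)), -1)) = Mul(110, Pow(Rational(118, 6647), -1)) = Mul(110, Rational(6647, 118)) = Rational(365585, 59)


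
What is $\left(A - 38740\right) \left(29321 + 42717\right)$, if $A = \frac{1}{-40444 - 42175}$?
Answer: $- \frac{230569149474318}{82619} \approx -2.7908 \cdot 10^{9}$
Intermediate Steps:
$A = - \frac{1}{82619}$ ($A = \frac{1}{-82619} = - \frac{1}{82619} \approx -1.2104 \cdot 10^{-5}$)
$\left(A - 38740\right) \left(29321 + 42717\right) = \left(- \frac{1}{82619} - 38740\right) \left(29321 + 42717\right) = \left(- \frac{3200660061}{82619}\right) 72038 = - \frac{230569149474318}{82619}$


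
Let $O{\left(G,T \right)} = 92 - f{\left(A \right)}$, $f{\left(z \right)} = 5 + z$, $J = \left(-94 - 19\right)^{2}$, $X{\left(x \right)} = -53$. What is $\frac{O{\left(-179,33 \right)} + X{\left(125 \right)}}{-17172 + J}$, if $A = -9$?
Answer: $- \frac{43}{4403} \approx -0.0097661$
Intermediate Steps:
$J = 12769$ ($J = \left(-113\right)^{2} = 12769$)
$O{\left(G,T \right)} = 96$ ($O{\left(G,T \right)} = 92 - \left(5 - 9\right) = 92 - -4 = 92 + 4 = 96$)
$\frac{O{\left(-179,33 \right)} + X{\left(125 \right)}}{-17172 + J} = \frac{96 - 53}{-17172 + 12769} = \frac{43}{-4403} = 43 \left(- \frac{1}{4403}\right) = - \frac{43}{4403}$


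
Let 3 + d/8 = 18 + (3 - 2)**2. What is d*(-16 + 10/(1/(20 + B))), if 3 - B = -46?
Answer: 86272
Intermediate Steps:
B = 49 (B = 3 - 1*(-46) = 3 + 46 = 49)
d = 128 (d = -24 + 8*(18 + (3 - 2)**2) = -24 + 8*(18 + 1**2) = -24 + 8*(18 + 1) = -24 + 8*19 = -24 + 152 = 128)
d*(-16 + 10/(1/(20 + B))) = 128*(-16 + 10/(1/(20 + 49))) = 128*(-16 + 10/(1/69)) = 128*(-16 + 10*69) = 128*(-16 + 690) = 128*674 = 86272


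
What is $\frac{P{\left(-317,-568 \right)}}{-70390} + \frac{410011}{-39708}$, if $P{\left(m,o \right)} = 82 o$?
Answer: $- \frac{13505617241}{1397523060} \approx -9.664$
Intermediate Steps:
$\frac{P{\left(-317,-568 \right)}}{-70390} + \frac{410011}{-39708} = \frac{82 \left(-568\right)}{-70390} + \frac{410011}{-39708} = \left(-46576\right) \left(- \frac{1}{70390}\right) + 410011 \left(- \frac{1}{39708}\right) = \frac{23288}{35195} - \frac{410011}{39708} = - \frac{13505617241}{1397523060}$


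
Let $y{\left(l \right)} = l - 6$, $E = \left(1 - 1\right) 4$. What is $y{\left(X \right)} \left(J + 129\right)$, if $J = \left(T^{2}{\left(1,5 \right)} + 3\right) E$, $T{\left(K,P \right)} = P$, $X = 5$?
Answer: $-129$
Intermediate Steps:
$E = 0$ ($E = 0 \cdot 4 = 0$)
$y{\left(l \right)} = -6 + l$ ($y{\left(l \right)} = l - 6 = -6 + l$)
$J = 0$ ($J = \left(5^{2} + 3\right) 0 = \left(25 + 3\right) 0 = 28 \cdot 0 = 0$)
$y{\left(X \right)} \left(J + 129\right) = \left(-6 + 5\right) \left(0 + 129\right) = \left(-1\right) 129 = -129$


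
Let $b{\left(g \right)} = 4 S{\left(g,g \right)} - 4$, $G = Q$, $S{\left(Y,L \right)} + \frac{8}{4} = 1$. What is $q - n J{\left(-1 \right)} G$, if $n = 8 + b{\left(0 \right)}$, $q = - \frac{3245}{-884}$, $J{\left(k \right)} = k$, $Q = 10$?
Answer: $\frac{3245}{884} \approx 3.6708$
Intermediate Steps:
$S{\left(Y,L \right)} = -1$ ($S{\left(Y,L \right)} = -2 + 1 = -1$)
$q = \frac{3245}{884}$ ($q = \left(-3245\right) \left(- \frac{1}{884}\right) = \frac{3245}{884} \approx 3.6708$)
$G = 10$
$b{\left(g \right)} = -8$ ($b{\left(g \right)} = 4 \left(-1\right) - 4 = -4 - 4 = -8$)
$n = 0$ ($n = 8 - 8 = 0$)
$q - n J{\left(-1 \right)} G = \frac{3245}{884} - 0 \left(-1\right) 10 = \frac{3245}{884} - 0 \cdot 10 = \frac{3245}{884} - 0 = \frac{3245}{884} + 0 = \frac{3245}{884}$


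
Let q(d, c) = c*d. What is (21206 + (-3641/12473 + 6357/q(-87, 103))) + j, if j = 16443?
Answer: 1402645877345/37256851 ≈ 37648.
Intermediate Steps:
(21206 + (-3641/12473 + 6357/q(-87, 103))) + j = (21206 + (-3641/12473 + 6357/((103*(-87))))) + 16443 = (21206 + (-3641*1/12473 + 6357/(-8961))) + 16443 = (21206 + (-3641/12473 + 6357*(-1/8961))) + 16443 = (21206 + (-3641/12473 - 2119/2987)) + 16443 = (21206 - 37305954/37256851) + 16443 = 790031476352/37256851 + 16443 = 1402645877345/37256851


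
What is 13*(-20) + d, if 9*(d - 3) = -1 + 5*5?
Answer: -763/3 ≈ -254.33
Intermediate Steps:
d = 17/3 (d = 3 + (-1 + 5*5)/9 = 3 + (-1 + 25)/9 = 3 + (⅑)*24 = 3 + 8/3 = 17/3 ≈ 5.6667)
13*(-20) + d = 13*(-20) + 17/3 = -260 + 17/3 = -763/3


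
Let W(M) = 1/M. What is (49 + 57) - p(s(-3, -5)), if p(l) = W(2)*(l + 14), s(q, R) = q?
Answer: 201/2 ≈ 100.50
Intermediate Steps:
p(l) = 7 + l/2 (p(l) = (l + 14)/2 = (14 + l)/2 = 7 + l/2)
(49 + 57) - p(s(-3, -5)) = (49 + 57) - (7 + (1/2)*(-3)) = 106 - (7 - 3/2) = 106 - 1*11/2 = 106 - 11/2 = 201/2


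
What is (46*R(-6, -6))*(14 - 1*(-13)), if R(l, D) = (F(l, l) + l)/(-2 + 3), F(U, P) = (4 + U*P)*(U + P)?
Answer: -603612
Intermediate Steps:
F(U, P) = (4 + P*U)*(P + U)
R(l, D) = 2*l³ + 9*l (R(l, D) = ((4*l + 4*l + l*l² + l*l²) + l)/(-2 + 3) = ((4*l + 4*l + l³ + l³) + l)/1 = ((2*l³ + 8*l) + l)*1 = (2*l³ + 9*l)*1 = 2*l³ + 9*l)
(46*R(-6, -6))*(14 - 1*(-13)) = (46*(-6*(9 + 2*(-6)²)))*(14 - 1*(-13)) = (46*(-6*(9 + 2*36)))*(14 + 13) = (46*(-6*(9 + 72)))*27 = (46*(-6*81))*27 = (46*(-486))*27 = -22356*27 = -603612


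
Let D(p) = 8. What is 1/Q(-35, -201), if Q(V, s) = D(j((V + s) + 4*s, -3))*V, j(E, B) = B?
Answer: -1/280 ≈ -0.0035714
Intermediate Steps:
Q(V, s) = 8*V
1/Q(-35, -201) = 1/(8*(-35)) = 1/(-280) = -1/280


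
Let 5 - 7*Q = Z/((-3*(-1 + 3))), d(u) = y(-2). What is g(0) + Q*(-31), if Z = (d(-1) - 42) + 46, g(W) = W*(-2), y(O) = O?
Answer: -496/21 ≈ -23.619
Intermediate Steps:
g(W) = -2*W
d(u) = -2
Z = 2 (Z = (-2 - 42) + 46 = -44 + 46 = 2)
Q = 16/21 (Q = 5/7 - 2/(7*((-3*(-1 + 3)))) = 5/7 - 2/(7*((-3*2))) = 5/7 - 2/(7*(-6)) = 5/7 - 2*(-1)/(7*6) = 5/7 - ⅐*(-⅓) = 5/7 + 1/21 = 16/21 ≈ 0.76190)
g(0) + Q*(-31) = -2*0 + (16/21)*(-31) = 0 - 496/21 = -496/21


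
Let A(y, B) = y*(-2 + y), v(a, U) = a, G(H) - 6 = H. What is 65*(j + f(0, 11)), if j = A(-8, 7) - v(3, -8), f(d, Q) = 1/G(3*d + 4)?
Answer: 10023/2 ≈ 5011.5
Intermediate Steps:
G(H) = 6 + H
f(d, Q) = 1/(10 + 3*d) (f(d, Q) = 1/(6 + (3*d + 4)) = 1/(6 + (4 + 3*d)) = 1/(10 + 3*d))
j = 77 (j = -8*(-2 - 8) - 1*3 = -8*(-10) - 3 = 80 - 3 = 77)
65*(j + f(0, 11)) = 65*(77 + 1/(10 + 3*0)) = 65*(77 + 1/(10 + 0)) = 65*(77 + 1/10) = 65*(771/10) = 10023/2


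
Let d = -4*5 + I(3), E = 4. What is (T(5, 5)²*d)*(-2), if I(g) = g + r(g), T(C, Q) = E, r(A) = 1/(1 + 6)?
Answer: 3776/7 ≈ 539.43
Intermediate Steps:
r(A) = ⅐ (r(A) = 1/7 = ⅐)
T(C, Q) = 4
I(g) = ⅐ + g (I(g) = g + ⅐ = ⅐ + g)
d = -118/7 (d = -4*5 + (⅐ + 3) = -20 + 22/7 = -118/7 ≈ -16.857)
(T(5, 5)²*d)*(-2) = (4²*(-118/7))*(-2) = (16*(-118/7))*(-2) = -1888/7*(-2) = 3776/7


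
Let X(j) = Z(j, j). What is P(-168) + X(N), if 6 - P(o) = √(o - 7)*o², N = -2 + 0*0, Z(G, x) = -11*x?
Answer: 28 - 141120*I*√7 ≈ 28.0 - 3.7337e+5*I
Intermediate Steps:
N = -2 (N = -2 + 0 = -2)
X(j) = -11*j
P(o) = 6 - o²*√(-7 + o) (P(o) = 6 - √(o - 7)*o² = 6 - √(-7 + o)*o² = 6 - o²*√(-7 + o))
P(-168) + X(N) = (6 - 1*(-168)²*√(-7 - 168)) - 11*(-2) = (6 - 1*28224*√(-175)) + 22 = (6 - 1*28224*5*I*√7) + 22 = (6 - 141120*I*√7) + 22 = 28 - 141120*I*√7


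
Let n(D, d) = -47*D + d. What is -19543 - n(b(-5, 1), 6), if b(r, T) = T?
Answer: -19502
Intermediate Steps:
n(D, d) = d - 47*D
-19543 - n(b(-5, 1), 6) = -19543 - (6 - 47*1) = -19543 - (6 - 47) = -19543 - 1*(-41) = -19543 + 41 = -19502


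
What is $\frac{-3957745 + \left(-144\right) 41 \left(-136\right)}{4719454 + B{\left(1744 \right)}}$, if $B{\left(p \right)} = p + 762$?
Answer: $- \frac{3154801}{4721960} \approx -0.66811$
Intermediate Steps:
$B{\left(p \right)} = 762 + p$
$\frac{-3957745 + \left(-144\right) 41 \left(-136\right)}{4719454 + B{\left(1744 \right)}} = \frac{-3957745 + \left(-144\right) 41 \left(-136\right)}{4719454 + \left(762 + 1744\right)} = \frac{-3957745 - -802944}{4719454 + 2506} = \frac{-3957745 + 802944}{4721960} = \left(-3154801\right) \frac{1}{4721960} = - \frac{3154801}{4721960}$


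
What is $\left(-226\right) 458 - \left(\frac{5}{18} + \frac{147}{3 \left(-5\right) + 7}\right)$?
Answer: $- \frac{7451273}{72} \approx -1.0349 \cdot 10^{5}$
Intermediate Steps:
$\left(-226\right) 458 - \left(\frac{5}{18} + \frac{147}{3 \left(-5\right) + 7}\right) = -103508 - \left(\frac{5}{18} + \frac{147}{-15 + 7}\right) = -103508 - \left(\frac{5}{18} + \frac{147}{-8}\right) = -103508 - - \frac{1303}{72} = -103508 + \left(- \frac{5}{18} + \frac{147}{8}\right) = -103508 + \frac{1303}{72} = - \frac{7451273}{72}$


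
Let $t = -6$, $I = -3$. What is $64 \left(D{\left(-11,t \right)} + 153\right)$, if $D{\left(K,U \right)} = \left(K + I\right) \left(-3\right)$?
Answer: $12480$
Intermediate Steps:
$D{\left(K,U \right)} = 9 - 3 K$ ($D{\left(K,U \right)} = \left(K - 3\right) \left(-3\right) = \left(-3 + K\right) \left(-3\right) = 9 - 3 K$)
$64 \left(D{\left(-11,t \right)} + 153\right) = 64 \left(\left(9 - -33\right) + 153\right) = 64 \left(\left(9 + 33\right) + 153\right) = 64 \left(42 + 153\right) = 64 \cdot 195 = 12480$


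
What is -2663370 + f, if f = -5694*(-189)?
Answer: -1587204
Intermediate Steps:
f = 1076166
-2663370 + f = -2663370 + 1076166 = -1587204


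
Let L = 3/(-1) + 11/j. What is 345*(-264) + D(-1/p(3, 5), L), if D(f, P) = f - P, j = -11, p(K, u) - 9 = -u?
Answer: -364305/4 ≈ -91076.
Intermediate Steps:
p(K, u) = 9 - u
L = -4 (L = 3/(-1) + 11/(-11) = 3*(-1) + 11*(-1/11) = -3 - 1 = -4)
345*(-264) + D(-1/p(3, 5), L) = 345*(-264) + (-1/(9 - 1*5) - 1*(-4)) = -91080 + (-1/(9 - 5) + 4) = -91080 + (-1/4 + 4) = -91080 + 15/4 = -364305/4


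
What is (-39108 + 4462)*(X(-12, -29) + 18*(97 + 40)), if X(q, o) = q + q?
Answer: -84605532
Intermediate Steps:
X(q, o) = 2*q
(-39108 + 4462)*(X(-12, -29) + 18*(97 + 40)) = (-39108 + 4462)*(2*(-12) + 18*(97 + 40)) = -34646*(-24 + 18*137) = -34646*(-24 + 2466) = -34646*2442 = -84605532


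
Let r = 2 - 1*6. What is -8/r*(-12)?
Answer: -24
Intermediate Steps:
r = -4 (r = 2 - 6 = -4)
-8/r*(-12) = -8/(-4)*(-12) = -8*(-¼)*(-12) = 2*(-12) = -24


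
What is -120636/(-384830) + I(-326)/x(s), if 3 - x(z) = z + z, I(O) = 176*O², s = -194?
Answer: 3599064575378/75234265 ≈ 47838.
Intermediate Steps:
x(z) = 3 - 2*z (x(z) = 3 - (z + z) = 3 - 2*z)
-120636/(-384830) + I(-326)/x(s) = -120636/(-384830) + (176*(-326)²)/(3 - 2*(-194)) = -120636*(-1/384830) + (176*106276)/(3 + 388) = 60318/192415 + 18704576/391 = 3599064575378/75234265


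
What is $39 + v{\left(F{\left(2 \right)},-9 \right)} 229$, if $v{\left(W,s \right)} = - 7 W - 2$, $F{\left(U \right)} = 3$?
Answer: $-5228$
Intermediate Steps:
$v{\left(W,s \right)} = -2 - 7 W$ ($v{\left(W,s \right)} = - 7 W - 2 = -2 - 7 W$)
$39 + v{\left(F{\left(2 \right)},-9 \right)} 229 = 39 + \left(-2 - 21\right) 229 = 39 - 5267 = -5228$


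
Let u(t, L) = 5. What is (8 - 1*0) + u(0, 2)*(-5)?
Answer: -17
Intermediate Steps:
(8 - 1*0) + u(0, 2)*(-5) = (8 - 1*0) + 5*(-5) = (8 + 0) - 25 = 8 - 25 = -17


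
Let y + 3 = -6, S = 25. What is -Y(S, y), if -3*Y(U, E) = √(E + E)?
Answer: I*√2 ≈ 1.4142*I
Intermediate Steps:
y = -9 (y = -3 - 6 = -9)
Y(U, E) = -√2*√E/3 (Y(U, E) = -√(E + E)/3 = -√2*√E/3)
-Y(S, y) = -(-1)*√2*√(-9)/3 = -(-1)*√2*3*I/3 = -(-1)*I*√2 = I*√2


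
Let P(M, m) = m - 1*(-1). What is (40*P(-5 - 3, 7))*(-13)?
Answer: -4160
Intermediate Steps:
P(M, m) = 1 + m (P(M, m) = m + 1 = 1 + m)
(40*P(-5 - 3, 7))*(-13) = (40*(1 + 7))*(-13) = (40*8)*(-13) = 320*(-13) = -4160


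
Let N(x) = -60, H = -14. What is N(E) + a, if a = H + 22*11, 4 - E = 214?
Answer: 168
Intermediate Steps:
E = -210 (E = 4 - 1*214 = 4 - 214 = -210)
a = 228 (a = -14 + 22*11 = -14 + 242 = 228)
N(E) + a = -60 + 228 = 168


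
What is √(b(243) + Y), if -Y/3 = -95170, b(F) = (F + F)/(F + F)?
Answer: √285511 ≈ 534.33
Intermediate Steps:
b(F) = 1 (b(F) = (2*F)/((2*F)) = (2*F)*(1/(2*F)) = 1)
Y = 285510 (Y = -3*(-95170) = 285510)
√(b(243) + Y) = √(1 + 285510) = √285511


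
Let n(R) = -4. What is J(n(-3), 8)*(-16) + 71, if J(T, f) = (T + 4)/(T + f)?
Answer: 71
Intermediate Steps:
J(T, f) = (4 + T)/(T + f)
J(n(-3), 8)*(-16) + 71 = ((4 - 4)/(-4 + 8))*(-16) + 71 = (0/4)*(-16) + 71 = ((¼)*0)*(-16) + 71 = 0*(-16) + 71 = 0 + 71 = 71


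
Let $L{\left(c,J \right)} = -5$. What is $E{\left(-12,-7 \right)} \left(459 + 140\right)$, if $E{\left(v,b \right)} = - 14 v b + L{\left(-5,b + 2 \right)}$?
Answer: $-707419$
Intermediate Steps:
$E{\left(v,b \right)} = -5 - 14 b v$ ($E{\left(v,b \right)} = - 14 v b - 5 = - 14 b v - 5 = -5 - 14 b v$)
$E{\left(-12,-7 \right)} \left(459 + 140\right) = \left(-5 - \left(-98\right) \left(-12\right)\right) \left(459 + 140\right) = \left(-5 - 1176\right) 599 = \left(-1181\right) 599 = -707419$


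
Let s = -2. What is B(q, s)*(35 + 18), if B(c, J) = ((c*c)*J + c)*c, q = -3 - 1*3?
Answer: 24804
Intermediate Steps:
q = -6 (q = -3 - 3 = -6)
B(c, J) = c*(c + J*c²) (B(c, J) = (c²*J + c)*c = (J*c² + c)*c = (c + J*c²)*c = c*(c + J*c²))
B(q, s)*(35 + 18) = ((-6)²*(1 - 2*(-6)))*(35 + 18) = (36*(1 + 12))*53 = (36*13)*53 = 468*53 = 24804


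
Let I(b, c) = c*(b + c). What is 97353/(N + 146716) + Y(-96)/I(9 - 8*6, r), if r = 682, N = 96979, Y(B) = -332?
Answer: 21305457469/53433296785 ≈ 0.39873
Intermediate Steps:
97353/(N + 146716) + Y(-96)/I(9 - 8*6, r) = 97353/(96979 + 146716) - 332*1/(682*((9 - 8*6) + 682)) = 97353/243695 - 332*1/(682*((9 - 48) + 682)) = 97353*(1/243695) - 332*1/(682*(-39 + 682)) = 97353/243695 - 332/(682*643) = 97353/243695 - 332/438526 = 97353/243695 - 332*1/438526 = 97353/243695 - 166/219263 = 21305457469/53433296785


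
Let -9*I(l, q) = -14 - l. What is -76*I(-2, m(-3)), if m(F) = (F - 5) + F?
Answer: -304/3 ≈ -101.33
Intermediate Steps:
m(F) = -5 + 2*F (m(F) = (-5 + F) + F = -5 + 2*F)
I(l, q) = 14/9 + l/9 (I(l, q) = -(-14 - l)/9 = 14/9 + l/9)
-76*I(-2, m(-3)) = -76*(14/9 + (⅑)*(-2)) = -76*(14/9 - 2/9) = -76*4/3 = -304/3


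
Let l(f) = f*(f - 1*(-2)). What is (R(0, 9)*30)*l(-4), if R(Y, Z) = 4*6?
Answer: 5760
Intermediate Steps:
R(Y, Z) = 24
l(f) = f*(2 + f) (l(f) = f*(f + 2) = f*(2 + f))
(R(0, 9)*30)*l(-4) = (24*30)*(-4*(2 - 4)) = 720*(-4*(-2)) = 720*8 = 5760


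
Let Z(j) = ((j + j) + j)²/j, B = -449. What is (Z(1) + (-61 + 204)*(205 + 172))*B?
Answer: -24210080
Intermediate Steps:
Z(j) = 9*j (Z(j) = (2*j + j)²/j = (3*j)²/j = (9*j²)/j = 9*j)
(Z(1) + (-61 + 204)*(205 + 172))*B = (9*1 + (-61 + 204)*(205 + 172))*(-449) = (9 + 143*377)*(-449) = (9 + 53911)*(-449) = 53920*(-449) = -24210080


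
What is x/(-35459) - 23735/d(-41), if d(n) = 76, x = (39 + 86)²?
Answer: -842806865/2694884 ≈ -312.74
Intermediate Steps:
x = 15625 (x = 125² = 15625)
x/(-35459) - 23735/d(-41) = 15625/(-35459) - 23735/76 = 15625*(-1/35459) - 23735*1/76 = -15625/35459 - 23735/76 = -842806865/2694884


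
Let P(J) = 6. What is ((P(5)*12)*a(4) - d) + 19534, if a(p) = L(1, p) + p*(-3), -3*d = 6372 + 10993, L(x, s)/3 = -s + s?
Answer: 73375/3 ≈ 24458.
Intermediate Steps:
L(x, s) = 0 (L(x, s) = 3*(-s + s) = 3*0 = 0)
d = -17365/3 (d = -(6372 + 10993)/3 = -⅓*17365 = -17365/3 ≈ -5788.3)
a(p) = -3*p (a(p) = 0 + p*(-3) = 0 - 3*p = -3*p)
((P(5)*12)*a(4) - d) + 19534 = ((6*12)*(-3*4) - 1*(-17365/3)) + 19534 = (72*(-12) + 17365/3) + 19534 = (-864 + 17365/3) + 19534 = 14773/3 + 19534 = 73375/3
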